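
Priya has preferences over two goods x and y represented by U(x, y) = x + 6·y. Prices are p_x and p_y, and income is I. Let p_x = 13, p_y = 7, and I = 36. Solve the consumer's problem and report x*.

Numerically: x* = 0, y* = 5.1429.

x* = 0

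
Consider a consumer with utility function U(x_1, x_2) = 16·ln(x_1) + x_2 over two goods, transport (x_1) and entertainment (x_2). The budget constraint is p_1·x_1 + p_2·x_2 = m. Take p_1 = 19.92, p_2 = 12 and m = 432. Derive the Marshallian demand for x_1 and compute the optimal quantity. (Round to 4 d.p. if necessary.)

x_1* = 9.6386

MU_x_1 = 16/x_1, MU_x_2 = 1. Tangency: 16/x_1 = p_1/p_2.
So x_1*(p_1,p_2) = 16·p_2/p_1, independent of income; and x_2* = (m − 16·p_2)/p_2.
At the given prices: x_1* = 16·12/19.92 = 9.6386.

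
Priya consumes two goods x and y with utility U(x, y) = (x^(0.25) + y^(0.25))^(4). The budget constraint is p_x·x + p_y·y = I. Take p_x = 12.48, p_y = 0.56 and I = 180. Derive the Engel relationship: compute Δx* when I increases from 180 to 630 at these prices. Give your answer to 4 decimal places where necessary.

Δx* = 9.4537

Substitute y = (y/x)·x into the budget: x* = I/(p_x + p_y·(y/x)).
Numerically y/x = 62.714613, so x* = 180/(12.48 + 0.56·62.714613) = 3.7815.
At I' = 630: x* = 13.2352. Change: 13.2352 − 3.7815 = 9.4537.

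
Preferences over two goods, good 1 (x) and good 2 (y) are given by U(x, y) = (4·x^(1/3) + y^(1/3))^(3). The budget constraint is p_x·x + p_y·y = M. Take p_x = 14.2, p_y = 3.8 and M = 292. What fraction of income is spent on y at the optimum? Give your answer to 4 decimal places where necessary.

share on y = 0.1946

With the ratio pinned down, the budget gives x* = M/(p_x + p_y·(y/x)) and y* = (y/x)·x*.
Numerically y/x = 0.902957, so x* = 292/(14.2 + 3.8·0.902957) = 16.5615 and y* = 0.902957·16.5615 = 14.9543.
Expenditure on y: 3.8·14.9543 = 56.8265; share = 0.1946.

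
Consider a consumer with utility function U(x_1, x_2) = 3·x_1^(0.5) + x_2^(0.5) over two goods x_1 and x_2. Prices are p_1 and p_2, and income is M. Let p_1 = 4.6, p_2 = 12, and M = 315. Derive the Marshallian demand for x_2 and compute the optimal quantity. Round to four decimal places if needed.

MU_x_1 ∝ 3·x_1^(-0.5), MU_x_2 ∝ x_2^(-0.5), so MRS = 3·(x_2/x_1)^(0.5) = p_1/p_2.
Solve for the ratio: x_2/x_1 = [(1/3)·p_1/p_2]^(2).
With the ratio pinned down, the budget gives x_1* = M/(p_1 + p_2·(x_2/x_1)) and x_2* = (x_2/x_1)·x_1*.
Numerically x_2/x_1 = 0.016327, so x_1* = 315/(4.6 + 12·0.016327) = 65.6807 and x_2* = 0.016327·65.6807 = 1.0724.

x_2* = 1.0724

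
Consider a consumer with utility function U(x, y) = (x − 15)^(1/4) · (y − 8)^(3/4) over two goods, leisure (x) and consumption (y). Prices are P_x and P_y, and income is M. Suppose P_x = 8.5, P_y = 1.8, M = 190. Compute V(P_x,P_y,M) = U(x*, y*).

MRS = (1/3)·(y−8)/(x−15). Tangency with P_x/P_y gives y−8 = 3·(P_x/P_y)·(x−15).
After buying the subsistence bundle (15, 8), a share 0.25 of the remaining income goes to x: x* = 15 + 0.25·(M − 15P_x − 8P_y)/P_x.
Discretionary income = 190 − 15·8.5 − 8·1.8 = 48.1; x* = 15 + 0.25·48.1/8.5 = 16.4147; y* = 8 + 0.75·48.1/1.8 = 28.0417.
Utility at the optimum: U(16.4147, 28.0417) = 10.3304.

V = 10.3304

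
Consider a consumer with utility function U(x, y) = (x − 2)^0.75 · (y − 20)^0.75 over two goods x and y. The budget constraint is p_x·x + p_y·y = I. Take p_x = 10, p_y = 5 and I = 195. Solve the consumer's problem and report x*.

Let x' = x−2, y' = y−20. MRS = y'/x' = p_x/p_y.
After buying the subsistence bundle (2, 20), a share 0.5 of the remaining income goes to x: x* = 2 + 0.5·(I − 2p_x − 20p_y)/p_x.
Discretionary income = 195 − 2·10 − 20·5 = 75; x* = 2 + 0.5·75/10 = 5.75.

x* = 5.75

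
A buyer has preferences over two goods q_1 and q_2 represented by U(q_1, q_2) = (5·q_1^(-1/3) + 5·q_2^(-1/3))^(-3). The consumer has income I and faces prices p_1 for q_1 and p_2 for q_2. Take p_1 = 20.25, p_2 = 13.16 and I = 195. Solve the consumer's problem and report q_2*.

q_2* = 7.0101

Numerically q_2/q_1 = 1.381583, so q_1* = 195/(20.25 + 13.16·1.381583) = 5.0739 and q_2* = 1.381583·5.0739 = 7.0101.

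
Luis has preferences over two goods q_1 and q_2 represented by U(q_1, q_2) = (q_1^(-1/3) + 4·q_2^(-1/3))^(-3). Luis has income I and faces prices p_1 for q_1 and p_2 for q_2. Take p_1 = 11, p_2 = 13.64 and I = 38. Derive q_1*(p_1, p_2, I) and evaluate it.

From the CES first-order condition, (1/4)·(q_2/q_1)^(4/3) = p_1/p_2.
Solve for the ratio: q_2/q_1 = [4·p_1/p_2]^(0.75).
With the ratio pinned down, the budget gives q_1* = I/(p_1 + p_2·(q_2/q_1)) and q_2* = (q_2/q_1)·q_1*.
Numerically q_2/q_1 = 2.407015, so q_1* = 38/(11 + 13.64·2.407015) = 0.867.

q_1* = 0.867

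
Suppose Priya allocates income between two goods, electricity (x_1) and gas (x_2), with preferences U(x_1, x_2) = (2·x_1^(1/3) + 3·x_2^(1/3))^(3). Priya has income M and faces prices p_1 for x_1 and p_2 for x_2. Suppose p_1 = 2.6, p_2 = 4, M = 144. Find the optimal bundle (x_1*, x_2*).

x_1* = 22.3223, x_2* = 21.4905

MU_x_1 ∝ 2·x_1^(-2/3), MU_x_2 ∝ 3·x_2^(-2/3), so MRS = (2/3)·(x_2/x_1)^(2/3) = p_1/p_2.
Solve for the ratio: x_2/x_1 = [(3/2)·p_1/p_2]^(1.5).
Substitute x_2 = (x_2/x_1)·x_1 into the budget: x_1* = M/(p_1 + p_2·(x_2/x_1)).
Numerically x_2/x_1 = 0.962735, so x_1* = 144/(2.6 + 4·0.962735) = 22.3223 and x_2* = 0.962735·22.3223 = 21.4905.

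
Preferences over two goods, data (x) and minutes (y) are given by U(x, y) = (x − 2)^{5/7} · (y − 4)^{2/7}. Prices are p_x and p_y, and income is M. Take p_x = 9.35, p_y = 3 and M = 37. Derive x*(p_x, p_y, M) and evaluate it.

This is Cobb-Douglas in (x−2, y−4): tangency gives 5/7·p_y·(y−4) = 2/7·p_x·(x−2).
After buying the subsistence bundle (2, 4), a share 5/7 of the remaining income goes to x: x* = 2 + 5/7·(M − 2p_x − 4p_y)/p_x.
Discretionary income = 37 − 2·9.35 − 4·3 = 6.3; x* = 2 + 5/7·6.3/9.35 = 2.4813.

x* = 2.4813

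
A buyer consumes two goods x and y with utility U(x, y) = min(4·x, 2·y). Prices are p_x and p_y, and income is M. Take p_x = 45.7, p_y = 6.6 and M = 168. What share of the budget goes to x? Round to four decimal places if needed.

With perfect complements, no substitution: consume in ratio x:y = 2:4.
Budget: p_x·x + p_y·2·x = M, so (2·p_x + 4·p_y)·x = 2·M.
Demand: x*(p_x,p_y,M) = 2·M/(2·p_x + 4·p_y), y* = 4·M/(2·p_x + 4·p_y).
Here 2·45.7 + 4·6.6 = 117.8, giving x* = 2.8523 and y* = 5.7046.
Expenditure on x: 45.7·2.8523 = 130.3497; share = 0.7759.

share on x = 0.7759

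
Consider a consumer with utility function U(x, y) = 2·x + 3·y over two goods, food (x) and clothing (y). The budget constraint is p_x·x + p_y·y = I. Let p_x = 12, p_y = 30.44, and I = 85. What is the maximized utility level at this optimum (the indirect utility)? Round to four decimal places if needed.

V = 14.1667

Linear utility — the consumer picks whichever good has higher MU/price: 2/12 = 0.1667 vs 3/30.44 = 0.0986.
x gives more utility per dollar, so spend all income on x: x* = I/p_x, y* = 0.
Numerically: x* = 7.0833, y* = 0.
Utility at the optimum: U(7.0833, 0) = 14.1667.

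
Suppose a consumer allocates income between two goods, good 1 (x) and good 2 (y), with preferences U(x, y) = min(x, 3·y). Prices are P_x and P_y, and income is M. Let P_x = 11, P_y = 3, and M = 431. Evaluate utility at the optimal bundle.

With perfect complements, no substitution: consume in ratio x:y = 3:1.
Budget: P_x·x + P_y·(1/3)·x = M, so (3·P_x + P_y)·x = 3·M.
Demand: x*(P_x,P_y,M) = 3·M/(3·P_x + P_y), y* = M/(3·P_x + P_y).
Here 3·11 + 3 = 36, giving x* = 35.9167 and y* = 11.9722.
Utility at the optimum: U(35.9167, 11.9722) = 35.9167.

V = 35.9167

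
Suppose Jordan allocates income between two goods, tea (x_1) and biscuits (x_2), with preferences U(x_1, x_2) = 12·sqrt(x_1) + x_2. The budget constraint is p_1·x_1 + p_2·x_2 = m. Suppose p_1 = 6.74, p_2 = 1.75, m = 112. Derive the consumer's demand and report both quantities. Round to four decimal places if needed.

Utility is quasi-linear in x_2; the FOC for x_1 is 6/√x_1 = p_1/p_2.
Solve: √x_1 = 6·p_2/p_1, so x_1*(p_1,p_2) = (6·p_2/p_1)², and x_2* = (m − p_1·x_1*)/p_2.
Plugging in: x_1* = (6·1.75/6.74)² = 2.4269, x_2* = 54.6528.

x_1* = 2.4269, x_2* = 54.6528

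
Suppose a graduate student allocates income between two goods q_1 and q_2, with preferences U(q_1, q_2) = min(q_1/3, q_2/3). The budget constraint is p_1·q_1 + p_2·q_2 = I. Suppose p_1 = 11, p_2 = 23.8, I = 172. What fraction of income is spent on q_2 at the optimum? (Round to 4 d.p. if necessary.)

Leontief preferences: the optimum is at the kink where q_1/3 = q_2/3, i.e. q_2 = q_1.
Budget: p_1·q_1 + p_2·q_1 = I, so (3·p_1 + 3·p_2)·q_1 = 3·I.
Demand: q_1*(p_1,p_2,I) = 3·I/(3·p_1 + 3·p_2), q_2* = 3·I/(3·p_1 + 3·p_2).
Here 3·11 + 3·23.8 = 104.4, giving q_1* = 4.9425 and q_2* = 4.9425.
Expenditure on q_2: 23.8·4.9425 = 117.6322; share = 0.6839.

share on q_2 = 0.6839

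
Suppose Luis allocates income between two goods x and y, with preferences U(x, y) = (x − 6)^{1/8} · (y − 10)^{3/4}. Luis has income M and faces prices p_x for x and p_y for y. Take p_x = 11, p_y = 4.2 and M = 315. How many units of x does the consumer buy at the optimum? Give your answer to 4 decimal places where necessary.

Let x' = x−6, y' = y−10. MRS = (1/6)·y'/x' = p_x/p_y.
Substituting into the budget: x* = 6 + 1/7·(M − 6·p_x − 10·p_y)/p_x, and y* = 10 + 6/7·(…)/p_y.
Discretionary income = 315 − 6·11 − 10·4.2 = 207; x* = 6 + 1/7·207/11 = 8.6883.

x* = 8.6883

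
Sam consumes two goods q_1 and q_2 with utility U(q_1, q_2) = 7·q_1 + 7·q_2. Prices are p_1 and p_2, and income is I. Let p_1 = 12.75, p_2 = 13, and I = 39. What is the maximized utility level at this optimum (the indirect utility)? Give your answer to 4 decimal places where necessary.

Linear utility — the consumer picks whichever good has higher MU/price: 7/12.75 = 0.549 vs 7/13 = 0.5385.
q_1 gives more utility per dollar, so spend all income on q_1: q_1* = I/p_1, q_2* = 0.
Numerically: q_1* = 3.0588, q_2* = 0.
Utility at the optimum: U(3.0588, 0) = 21.4118.

V = 21.4118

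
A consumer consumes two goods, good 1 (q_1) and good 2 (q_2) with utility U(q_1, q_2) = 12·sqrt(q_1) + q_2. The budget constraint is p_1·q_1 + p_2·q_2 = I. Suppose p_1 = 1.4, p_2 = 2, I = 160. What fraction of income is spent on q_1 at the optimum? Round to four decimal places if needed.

Set MRS = p_1/p_2: 6·q_1^(−1/2) = p_1/p_2.
Solve: √q_1 = 6·p_2/p_1, so q_1*(p_1,p_2) = (6·p_2/p_1)², and q_2* = (I − p_1·q_1*)/p_2.
Plugging in: q_1* = (6·2/1.4)² = 73.4694, q_2* = 28.5714.
Expenditure on q_1: 1.4·73.4694 = 102.8571; share = 0.6429.

share on q_1 = 0.6429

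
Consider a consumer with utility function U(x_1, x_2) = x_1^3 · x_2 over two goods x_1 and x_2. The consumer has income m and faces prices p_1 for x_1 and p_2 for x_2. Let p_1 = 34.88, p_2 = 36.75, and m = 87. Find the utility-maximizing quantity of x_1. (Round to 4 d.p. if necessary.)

x_1* = 1.8707

MU_x_1/MU_x_2 = (3·x_2)/(x_1); tangency sets this equal to p_1/p_2.
Rearranging, p_2·x_2 = (1/3)·p_1·x_1. Substituting into the budget gives p_1·x_1·(1 + (1/3)) = m.
Demand: x_1*(p_1,p_2,m) = 0.75·m/p_1 and x_2* = 0.25·m/p_2.
At p_1=34.88, p_2=36.75, m=87: x_1* = 0.75·87/34.88 = 1.8707.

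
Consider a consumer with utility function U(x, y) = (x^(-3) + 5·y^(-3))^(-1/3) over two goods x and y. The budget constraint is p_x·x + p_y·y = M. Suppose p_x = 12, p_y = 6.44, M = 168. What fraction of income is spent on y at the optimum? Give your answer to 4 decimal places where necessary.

share on y = 0.4839

From the CES first-order condition, (1/5)·(y/x)^(4) = p_x/p_y.
Solve for the ratio: y/x = [5·p_x/p_y]^(0.25).
With the ratio pinned down, the budget gives x* = M/(p_x + p_y·(y/x)) and y* = (y/x)·x*.
Numerically y/x = 1.747094, so x* = 168/(12 + 6.44·1.747094) = 7.2254 and y* = 1.747094·7.2254 = 12.6235.
Expenditure on y: 6.44·12.6235 = 81.2951; share = 0.4839.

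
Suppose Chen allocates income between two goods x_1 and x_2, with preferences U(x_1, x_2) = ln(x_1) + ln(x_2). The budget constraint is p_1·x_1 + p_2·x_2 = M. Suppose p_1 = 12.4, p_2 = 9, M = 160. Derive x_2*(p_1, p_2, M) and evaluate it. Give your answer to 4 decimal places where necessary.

x_2* = 8.8889

At p_1=12.4, p_2=9, M=160: x_2* = 0.5·160/9 = 8.8889.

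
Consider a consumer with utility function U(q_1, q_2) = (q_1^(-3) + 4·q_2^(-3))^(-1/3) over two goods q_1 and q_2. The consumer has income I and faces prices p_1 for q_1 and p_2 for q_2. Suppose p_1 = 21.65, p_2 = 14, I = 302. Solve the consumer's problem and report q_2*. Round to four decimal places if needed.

MRS = MU_q_1/MU_q_2 = (1/4)·(q_2/q_1)^(4). Set equal to p_1/p_2.
Hence q_2/q_1 = (4·p_1/p_2)^(1/(4)), i.e. raised to the 0.25 power.
With the ratio pinned down, the budget gives q_1* = I/(p_1 + p_2·(q_2/q_1)) and q_2* = (q_2/q_1)·q_1*.
Numerically q_2/q_1 = 1.577057, so q_1* = 302/(21.65 + 14·1.577057) = 6.9062 and q_2* = 1.577057·6.9062 = 10.8915.

q_2* = 10.8915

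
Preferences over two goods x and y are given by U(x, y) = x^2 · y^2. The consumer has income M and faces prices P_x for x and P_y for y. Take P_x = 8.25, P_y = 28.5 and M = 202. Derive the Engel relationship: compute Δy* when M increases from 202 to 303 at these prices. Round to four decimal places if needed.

The MRS is y/x. Set MRS = P_x/P_y.
Rearranging, P_y·y = P_x·x. Substituting into the budget gives P_x·x·(1 + 1) = M.
Demand: x*(P_x,P_y,M) = 0.5·M/P_x and y* = 0.5·M/P_y.
At P_x=8.25, P_y=28.5, M=202: y* = 0.5·202/28.5 = 3.5439.
At M' = 303: y* = 5.3158. Change: 5.3158 − 3.5439 = 1.7719.

Δy* = 1.7719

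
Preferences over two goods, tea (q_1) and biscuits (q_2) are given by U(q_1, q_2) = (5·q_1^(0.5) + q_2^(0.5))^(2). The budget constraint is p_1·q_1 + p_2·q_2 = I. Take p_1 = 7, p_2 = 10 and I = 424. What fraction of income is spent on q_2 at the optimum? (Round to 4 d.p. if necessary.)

share on q_2 = 0.0272

MU_q_1 ∝ 5·q_1^(-0.5), MU_q_2 ∝ q_2^(-0.5), so MRS = 5·(q_2/q_1)^(0.5) = p_1/p_2.
Hence q_2/q_1 = ((1/5)·p_1/p_2)^(1/(0.5)), i.e. raised to the 2 power.
With the ratio pinned down, the budget gives q_1* = I/(p_1 + p_2·(q_2/q_1)) and q_2* = (q_2/q_1)·q_1*.
Numerically q_2/q_1 = 0.0196, so q_1* = 424/(7 + 10·0.0196) = 58.9216 and q_2* = 0.0196·58.9216 = 1.1549.
Expenditure on q_2: 10·1.1549 = 11.5486; share = 0.0272.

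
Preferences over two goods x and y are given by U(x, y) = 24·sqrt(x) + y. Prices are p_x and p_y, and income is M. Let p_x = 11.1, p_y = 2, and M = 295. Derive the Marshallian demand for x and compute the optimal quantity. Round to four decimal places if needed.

x* = 4.6749

Plugging in: x* = (12·2/11.1)² = 4.6749.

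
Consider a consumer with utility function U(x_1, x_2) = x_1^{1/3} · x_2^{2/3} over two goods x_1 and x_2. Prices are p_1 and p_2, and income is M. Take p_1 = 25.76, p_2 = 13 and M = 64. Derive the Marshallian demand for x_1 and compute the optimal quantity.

Tangency: MRS = (1/2)·x_2/x_1 = p_1/p_2.
So 1/3·p_2·x_2 = 2/3·p_1·x_1; combined with the budget, a share 1/3 of income goes to x_1.
Demand: x_1*(p_1,p_2,M) = 1/3·M/p_1 and x_2* = 2/3·M/p_2.
At p_1=25.76, p_2=13, M=64: x_1* = 1/3·64/25.76 = 0.8282.

x_1* = 0.8282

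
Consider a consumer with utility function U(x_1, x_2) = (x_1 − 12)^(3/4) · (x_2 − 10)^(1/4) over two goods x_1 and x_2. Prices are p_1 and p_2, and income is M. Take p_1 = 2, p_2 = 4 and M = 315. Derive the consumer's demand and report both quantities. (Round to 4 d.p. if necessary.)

Let x_1' = x_1−12, x_2' = x_2−10. MRS = 3·x_2'/x_1' = p_1/p_2.
Substituting into the budget: x_1* = 12 + 0.75·(M − 12·p_1 − 10·p_2)/p_1, and x_2* = 10 + 0.25·(…)/p_2.
Discretionary income = 315 − 12·2 − 10·4 = 251; x_1* = 12 + 0.75·251/2 = 106.125; x_2* = 10 + 0.25·251/4 = 25.6875.

x_1* = 106.125, x_2* = 25.6875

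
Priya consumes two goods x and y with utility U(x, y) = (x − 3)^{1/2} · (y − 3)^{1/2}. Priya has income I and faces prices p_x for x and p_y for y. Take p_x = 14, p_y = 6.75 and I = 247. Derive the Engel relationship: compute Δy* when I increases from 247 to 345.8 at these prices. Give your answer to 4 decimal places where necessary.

Δy* = 7.3185

Substituting into the budget: x* = 3 + 0.5·(I − 3·p_x − 3·p_y)/p_x, and y* = 3 + 0.5·(…)/p_y.
Discretionary income = 247 − 3·14 − 3·6.75 = 184.75; y* = 3 + 0.5·184.75/6.75 = 16.6852.
At I' = 345.8: y* = 24.0037. Change: 24.0037 − 16.6852 = 7.3185.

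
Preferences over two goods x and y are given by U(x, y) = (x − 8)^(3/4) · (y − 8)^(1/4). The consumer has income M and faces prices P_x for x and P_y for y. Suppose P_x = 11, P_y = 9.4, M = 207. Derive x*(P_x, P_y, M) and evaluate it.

MRS = 3·(y−8)/(x−8). Tangency with P_x/P_y gives y−8 = (1/3)·(P_x/P_y)·(x−8).
Substituting into the budget: x* = 8 + 0.75·(M − 8·P_x − 8·P_y)/P_x, and y* = 8 + 0.25·(…)/P_y.
Discretionary income = 207 − 8·11 − 8·9.4 = 43.8; x* = 8 + 0.75·43.8/11 = 10.9864.

x* = 10.9864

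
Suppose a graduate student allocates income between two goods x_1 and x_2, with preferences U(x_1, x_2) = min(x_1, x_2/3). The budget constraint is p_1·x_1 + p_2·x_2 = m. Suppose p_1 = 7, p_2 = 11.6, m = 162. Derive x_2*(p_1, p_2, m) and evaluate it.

Demand: x_1*(p_1,p_2,m) = m/(p_1 + 3·p_2), x_2* = 3·m/(p_1 + 3·p_2).
Here 7 + 3·11.6 = 41.8, giving x_2* = 11.6268.

x_2* = 11.6268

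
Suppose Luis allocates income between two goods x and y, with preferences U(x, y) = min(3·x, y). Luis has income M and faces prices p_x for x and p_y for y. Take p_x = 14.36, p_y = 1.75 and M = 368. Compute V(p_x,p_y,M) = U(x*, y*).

Leontief preferences: the optimum is at the kink where x/1 = y/3, i.e. y = 3·x.
Budget: p_x·x + p_y·3·x = M, so (p_x + 3·p_y)·x = M.
Demand: x*(p_x,p_y,M) = M/(p_x + 3·p_y), y* = 3·M/(p_x + 3·p_y).
Here 14.36 + 3·1.75 = 19.61, giving x* = 18.7659 and y* = 56.2978.
Utility at the optimum: U(18.7659, 56.2978) = 56.2978.

V = 56.2978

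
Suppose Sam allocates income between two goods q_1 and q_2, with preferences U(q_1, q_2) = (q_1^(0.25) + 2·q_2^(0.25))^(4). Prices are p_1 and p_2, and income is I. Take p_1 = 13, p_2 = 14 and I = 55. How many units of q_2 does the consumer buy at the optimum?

q_2* = 2.7926

Substitute q_2 = (q_2/q_1)·q_1 into the budget: q_1* = I/(p_1 + p_2·(q_2/q_1)).
Numerically q_2/q_1 = 2.282761, so q_1* = 55/(13 + 14·2.282761) = 1.2233 and q_2* = 2.282761·1.2233 = 2.7926.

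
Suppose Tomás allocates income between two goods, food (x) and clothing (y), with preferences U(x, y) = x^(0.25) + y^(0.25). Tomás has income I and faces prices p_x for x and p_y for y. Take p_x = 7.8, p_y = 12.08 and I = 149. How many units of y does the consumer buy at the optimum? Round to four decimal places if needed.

y* = 5.7184

MRS = MU_x/MU_y = (y/x)^(0.75). Set equal to p_x/p_y.
Solve for the ratio: y/x = [p_x/p_y]^(4/3).
With the ratio pinned down, the budget gives x* = I/(p_x + p_y·(y/x)) and y* = (y/x)·x*.
Numerically y/x = 0.558089, so x* = 149/(7.8 + 12.08·0.558089) = 10.2464 and y* = 0.558089·10.2464 = 5.7184.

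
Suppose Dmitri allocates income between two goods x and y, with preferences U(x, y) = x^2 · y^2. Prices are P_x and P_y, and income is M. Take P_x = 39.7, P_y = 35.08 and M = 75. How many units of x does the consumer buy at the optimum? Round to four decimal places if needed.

Tangency: MRS = y/x = P_x/P_y.
So 2·P_y·y = 2·P_x·x; combined with the budget, a share 0.5 of income goes to x.
Demand: x*(P_x,P_y,M) = 0.5·M/P_x and y* = 0.5·M/P_y.
At P_x=39.7, P_y=35.08, M=75: x* = 0.5·75/39.7 = 0.9446.

x* = 0.9446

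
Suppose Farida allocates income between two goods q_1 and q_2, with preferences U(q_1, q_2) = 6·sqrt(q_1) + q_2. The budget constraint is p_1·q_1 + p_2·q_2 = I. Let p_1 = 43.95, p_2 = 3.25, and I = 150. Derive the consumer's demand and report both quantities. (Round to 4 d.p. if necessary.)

Set MRS = p_1/p_2: 3·q_1^(−1/2) = p_1/p_2.
Thus q_1* = (3·p_2/p_1)² — independent of I — with the rest of income spent on q_2.
Plugging in: q_1* = (3·3.25/43.95)² = 0.0492, q_2* = 45.4883.

q_1* = 0.0492, q_2* = 45.4883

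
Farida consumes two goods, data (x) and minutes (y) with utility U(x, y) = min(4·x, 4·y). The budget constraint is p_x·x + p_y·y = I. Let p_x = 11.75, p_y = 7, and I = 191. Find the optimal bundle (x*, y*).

x* = 10.1867, y* = 10.1867

Here 4·11.75 + 4·7 = 75, giving x* = 10.1867 and y* = 10.1867.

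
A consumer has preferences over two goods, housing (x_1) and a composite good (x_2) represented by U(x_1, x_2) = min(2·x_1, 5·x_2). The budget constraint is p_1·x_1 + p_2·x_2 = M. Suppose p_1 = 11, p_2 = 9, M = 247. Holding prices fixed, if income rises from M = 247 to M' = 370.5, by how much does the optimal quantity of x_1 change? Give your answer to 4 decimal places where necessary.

Δx_1* = 8.4589

Leontief preferences: the optimum is at the kink where x_1/5 = x_2/2, i.e. x_2 = (2/5)·x_1.
Budget: p_1·x_1 + p_2·(2/5)·x_1 = M, so (5·p_1 + 2·p_2)·x_1 = 5·M.
Demand: x_1*(p_1,p_2,M) = 5·M/(5·p_1 + 2·p_2), x_2* = 2·M/(5·p_1 + 2·p_2).
Here 5·11 + 2·9 = 73, giving x_1* = 16.9178.
At M' = 370.5: x_1* = 25.3767. Change: 25.3767 − 16.9178 = 8.4589.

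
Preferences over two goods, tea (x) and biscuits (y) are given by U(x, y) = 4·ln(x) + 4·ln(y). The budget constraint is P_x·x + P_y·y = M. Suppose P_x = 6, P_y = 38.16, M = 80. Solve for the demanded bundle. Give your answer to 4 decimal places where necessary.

x* = 6.6667, y* = 1.0482

Tangency: MRS = y/x = P_x/P_y.
Rearranging, P_y·y = P_x·x. Substituting into the budget gives P_x·x·(1 + 1) = M.
Demand: x*(P_x,P_y,M) = 0.5·M/P_x and y* = 0.5·M/P_y.
At P_x=6, P_y=38.16, M=80: x* = 0.5·80/6 = 6.6667, y* = 1.0482.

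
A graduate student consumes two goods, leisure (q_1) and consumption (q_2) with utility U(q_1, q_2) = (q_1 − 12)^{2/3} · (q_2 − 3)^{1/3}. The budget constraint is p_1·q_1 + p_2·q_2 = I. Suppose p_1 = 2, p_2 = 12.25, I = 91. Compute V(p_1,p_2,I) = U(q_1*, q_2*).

This is Cobb-Douglas in (q_1−12, q_2−3): tangency gives 2/3·p_2·(q_2−3) = 1/3·p_1·(q_1−12).
Substituting into the budget: q_1* = 12 + 2/3·(I − 12·p_1 − 3·p_2)/p_1, and q_2* = 3 + 1/3·(…)/p_2.
Discretionary income = 91 − 12·2 − 3·12.25 = 30.25; q_1* = 12 + 2/3·30.25/2 = 22.0833; q_2* = 3 + 1/3·30.25/12.25 = 3.8231.
Utility at the optimum: U(22.0833, 3.8231) = 4.3741.

V = 4.3741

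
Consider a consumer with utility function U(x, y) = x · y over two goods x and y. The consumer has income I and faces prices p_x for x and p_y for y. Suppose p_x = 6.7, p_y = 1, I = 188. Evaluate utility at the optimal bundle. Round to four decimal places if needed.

V = 1318.806

MU_x/MU_y = (y)/(x); tangency sets this equal to p_x/p_y.
Rearranging, p_y·y = p_x·x. Substituting into the budget gives p_x·x·(1 + 1) = I.
Demand: x*(p_x,p_y,I) = 0.5·I/p_x and y* = 0.5·I/p_y.
At p_x=6.7, p_y=1, I=188: x* = 0.5·188/6.7 = 14.0299, y* = 94.
Utility at the optimum: U(14.0299, 94) = 1318.806.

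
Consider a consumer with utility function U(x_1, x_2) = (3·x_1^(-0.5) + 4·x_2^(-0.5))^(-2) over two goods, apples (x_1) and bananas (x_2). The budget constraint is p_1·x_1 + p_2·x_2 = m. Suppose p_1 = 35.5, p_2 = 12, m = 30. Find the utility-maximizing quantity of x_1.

Substitute x_2 = (x_2/x_1)·x_1 into the budget: x_1* = m/(p_1 + p_2·(x_2/x_1)).
Numerically x_2/x_1 = 2.496456, so x_1* = 30/(35.5 + 12·2.496456) = 0.4583.

x_1* = 0.4583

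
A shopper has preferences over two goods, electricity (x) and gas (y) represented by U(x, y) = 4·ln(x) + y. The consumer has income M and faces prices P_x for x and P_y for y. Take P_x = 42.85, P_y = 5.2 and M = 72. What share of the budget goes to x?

share on x = 0.2889

MU_x = 4/x, MU_y = 1. Tangency: 4/x = P_x/P_y.
So x*(P_x,P_y) = 4·P_y/P_x, independent of income; and y* = (M − 4·P_y)/P_y.
At the given prices: x* = 4·5.2/42.85 = 0.4854, and y* = 9.8462.
Expenditure on x: 42.85·0.4854 = 20.8; share = 0.2889.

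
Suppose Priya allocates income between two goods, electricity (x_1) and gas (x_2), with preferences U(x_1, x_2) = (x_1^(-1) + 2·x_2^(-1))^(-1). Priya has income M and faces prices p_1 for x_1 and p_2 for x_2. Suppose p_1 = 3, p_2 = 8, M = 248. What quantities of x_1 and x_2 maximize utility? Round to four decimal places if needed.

From the CES first-order condition, (1/2)·(x_2/x_1)^(2) = p_1/p_2.
Solve for the ratio: x_2/x_1 = [2·p_1/p_2]^(0.5).
With the ratio pinned down, the budget gives x_1* = M/(p_1 + p_2·(x_2/x_1)) and x_2* = (x_2/x_1)·x_1*.
Numerically x_2/x_1 = 0.866025, so x_1* = 248/(3 + 8·0.866025) = 24.9793 and x_2* = 0.866025·24.9793 = 21.6327.

x_1* = 24.9793, x_2* = 21.6327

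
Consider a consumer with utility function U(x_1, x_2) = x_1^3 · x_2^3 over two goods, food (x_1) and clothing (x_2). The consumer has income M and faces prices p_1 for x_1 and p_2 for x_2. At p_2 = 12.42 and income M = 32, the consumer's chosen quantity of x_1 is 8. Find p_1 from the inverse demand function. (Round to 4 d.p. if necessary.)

MU_x_1/MU_x_2 = (3·x_2)/(3·x_1); tangency sets this equal to p_1/p_2.
So 3·p_2·x_2 = 3·p_1·x_1; combined with the budget, a share 0.5 of income goes to x_1.
Demand: x_1*(p_1,p_2,M) = 0.5·M/p_1 and x_2* = 0.5·M/p_2.
Set x_1* = 8 in the demand function and solve for p_1: p_1 = 2.

p_1 = 2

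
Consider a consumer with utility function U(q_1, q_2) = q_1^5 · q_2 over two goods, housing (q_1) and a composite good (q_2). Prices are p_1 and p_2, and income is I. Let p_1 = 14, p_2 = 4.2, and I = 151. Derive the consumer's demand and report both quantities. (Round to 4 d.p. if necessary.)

q_1* = 8.9881, q_2* = 5.9921

MU_q_1/MU_q_2 = (5·q_2)/(q_1); tangency sets this equal to p_1/p_2.
So 5·p_2·q_2 = p_1·q_1; combined with the budget, a share 5/6 of income goes to q_1.
Demand: q_1*(p_1,p_2,I) = 5/6·I/p_1 and q_2* = 1/6·I/p_2.
At p_1=14, p_2=4.2, I=151: q_1* = 5/6·151/14 = 8.9881, q_2* = 5.9921.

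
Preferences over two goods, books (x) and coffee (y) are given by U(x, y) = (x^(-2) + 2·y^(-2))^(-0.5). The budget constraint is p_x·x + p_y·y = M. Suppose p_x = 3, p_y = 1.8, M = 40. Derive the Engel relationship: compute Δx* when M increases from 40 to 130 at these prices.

From the CES first-order condition, (1/2)·(y/x)^(3) = p_x/p_y.
Hence y/x = (2·p_x/p_y)^(1/(3)), i.e. raised to the 1/3 power.
Substitute y = (y/x)·x into the budget: x* = M/(p_x + p_y·(y/x)).
Numerically y/x = 1.493802, so x* = 40/(3 + 1.8·1.493802) = 7.0313.
At M' = 130: x* = 22.8517. Change: 22.8517 − 7.0313 = 15.8204.

Δx* = 15.8204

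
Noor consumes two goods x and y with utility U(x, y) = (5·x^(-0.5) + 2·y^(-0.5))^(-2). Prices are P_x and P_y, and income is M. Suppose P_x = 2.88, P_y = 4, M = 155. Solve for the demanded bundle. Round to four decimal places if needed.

x* = 33.5176, y* = 14.6173

With the ratio pinned down, the budget gives x* = M/(P_x + P_y·(y/x)) and y* = (y/x)·x*.
Numerically y/x = 0.436109, so x* = 155/(2.88 + 4·0.436109) = 33.5176 and y* = 0.436109·33.5176 = 14.6173.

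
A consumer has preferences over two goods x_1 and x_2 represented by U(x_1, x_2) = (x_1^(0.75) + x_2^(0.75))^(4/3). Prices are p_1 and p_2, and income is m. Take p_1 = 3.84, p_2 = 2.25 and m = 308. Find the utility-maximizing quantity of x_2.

x_2* = 113.9634

With the ratio pinned down, the budget gives x_1* = m/(p_1 + p_2·(x_2/x_1)) and x_2* = (x_2/x_1)·x_1*.
Numerically x_2/x_1 = 8.483886, so x_1* = 308/(3.84 + 2.25·8.483886) = 13.4329 and x_2* = 8.483886·13.4329 = 113.9634.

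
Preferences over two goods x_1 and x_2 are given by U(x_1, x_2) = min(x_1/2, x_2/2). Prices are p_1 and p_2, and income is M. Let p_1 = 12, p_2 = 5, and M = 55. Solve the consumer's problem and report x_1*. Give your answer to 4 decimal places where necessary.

x_1* = 3.2353

With perfect complements, no substitution: consume in ratio x_1:x_2 = 2:2.
Budget: p_1·x_1 + p_2·x_1 = M, so (2·p_1 + 2·p_2)·x_1 = 2·M.
Demand: x_1*(p_1,p_2,M) = 2·M/(2·p_1 + 2·p_2), x_2* = 2·M/(2·p_1 + 2·p_2).
Here 2·12 + 2·5 = 34, giving x_1* = 3.2353.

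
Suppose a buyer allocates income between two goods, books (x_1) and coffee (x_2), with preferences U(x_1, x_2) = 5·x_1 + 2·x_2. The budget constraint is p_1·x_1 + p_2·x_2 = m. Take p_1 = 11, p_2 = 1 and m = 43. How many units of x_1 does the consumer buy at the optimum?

x_2 gives more utility per dollar, so spend all income on x_2: x_2* = m/p_2, x_1* = 0.
Numerically: x_1* = 0, x_2* = 43.

x_1* = 0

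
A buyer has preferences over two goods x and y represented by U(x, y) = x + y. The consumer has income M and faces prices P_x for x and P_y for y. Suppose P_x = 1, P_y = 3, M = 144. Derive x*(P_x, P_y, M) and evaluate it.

Linear utility — the consumer picks whichever good has higher MU/price: 1/1 = 1 vs 1/3 = 0.3333.
x gives more utility per dollar, so spend all income on x: x* = M/P_x, y* = 0.
Numerically: x* = 144, y* = 0.

x* = 144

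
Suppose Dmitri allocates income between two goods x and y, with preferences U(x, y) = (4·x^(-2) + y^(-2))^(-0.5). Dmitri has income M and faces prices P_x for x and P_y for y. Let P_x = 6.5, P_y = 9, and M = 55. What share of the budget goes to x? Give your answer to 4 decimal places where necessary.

MU_x ∝ 4·x^(-3), MU_y ∝ y^(-3), so MRS = 4·(y/x)^(3) = P_x/P_y.
Hence y/x = ((1/4)·P_x/P_y)^(1/(3)), i.e. raised to the 1/3 power.
Substitute y = (y/x)·x into the budget: x* = M/(P_x + P_y·(y/x)).
Numerically y/x = 0.565202, so x* = 55/(6.5 + 9·0.565202) = 4.7468 and y* = 0.565202·4.7468 = 2.6829.
Expenditure on x: 6.5·4.7468 = 30.854; share = 0.561.

share on x = 0.561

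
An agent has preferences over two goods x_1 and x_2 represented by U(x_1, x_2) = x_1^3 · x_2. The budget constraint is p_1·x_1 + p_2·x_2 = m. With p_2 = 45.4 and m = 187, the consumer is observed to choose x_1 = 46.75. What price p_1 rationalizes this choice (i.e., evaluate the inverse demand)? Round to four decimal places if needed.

p_1 = 3

Tangency: MRS = 3·x_2/x_1 = p_1/p_2.
Rearranging, p_2·x_2 = (1/3)·p_1·x_1. Substituting into the budget gives p_1·x_1·(1 + (1/3)) = m.
Demand: x_1*(p_1,p_2,m) = 0.75·m/p_1 and x_2* = 0.25·m/p_2.
Set x_1* = 46.75 in the demand function and solve for p_1: p_1 = 3.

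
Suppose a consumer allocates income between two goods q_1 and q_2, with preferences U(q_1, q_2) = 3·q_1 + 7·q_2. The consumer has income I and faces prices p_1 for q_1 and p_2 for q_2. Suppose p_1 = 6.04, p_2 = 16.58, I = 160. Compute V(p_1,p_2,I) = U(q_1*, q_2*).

Numerically: q_1* = 26.4901, q_2* = 0.
Utility at the optimum: U(26.4901, 0) = 79.4702.

V = 79.4702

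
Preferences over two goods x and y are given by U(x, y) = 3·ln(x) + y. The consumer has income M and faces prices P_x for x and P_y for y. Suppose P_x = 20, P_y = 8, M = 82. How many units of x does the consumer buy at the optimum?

x* = 1.2

MU_x = 3/x, MU_y = 1. Tangency: 3/x = P_x/P_y.
So x*(P_x,P_y) = 3·P_y/P_x, independent of income; and y* = (M − 3·P_y)/P_y.
At the given prices: x* = 3·8/20 = 1.2.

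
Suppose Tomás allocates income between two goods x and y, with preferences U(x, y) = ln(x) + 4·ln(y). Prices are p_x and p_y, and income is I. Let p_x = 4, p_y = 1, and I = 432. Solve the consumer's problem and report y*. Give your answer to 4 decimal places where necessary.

y* = 345.6

The MRS is (1/4)·y/x. Set MRS = p_x/p_y.
Rearranging, p_y·y = 4·p_x·x. Substituting into the budget gives p_x·x·(1 + 4) = I.
Demand: x*(p_x,p_y,I) = 0.2·I/p_x and y* = 0.8·I/p_y.
At p_x=4, p_y=1, I=432: y* = 0.8·432/1 = 345.6.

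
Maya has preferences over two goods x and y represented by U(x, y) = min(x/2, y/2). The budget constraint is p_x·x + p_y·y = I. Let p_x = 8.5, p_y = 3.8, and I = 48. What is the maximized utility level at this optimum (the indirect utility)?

V = 1.9512

With perfect complements, no substitution: consume in ratio x:y = 2:2.
Budget: p_x·x + p_y·x = I, so (2·p_x + 2·p_y)·x = 2·I.
Demand: x*(p_x,p_y,I) = 2·I/(2·p_x + 2·p_y), y* = 2·I/(2·p_x + 2·p_y).
Here 2·8.5 + 2·3.8 = 24.6, giving x* = 3.9024 and y* = 3.9024.
Utility at the optimum: U(3.9024, 3.9024) = 1.9512.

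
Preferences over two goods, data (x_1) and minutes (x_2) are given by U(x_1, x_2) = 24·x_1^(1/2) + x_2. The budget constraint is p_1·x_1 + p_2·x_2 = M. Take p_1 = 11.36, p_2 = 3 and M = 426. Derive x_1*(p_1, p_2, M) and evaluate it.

Solve: √x_1 = 12·p_2/p_1, so x_1*(p_1,p_2) = (12·p_2/p_1)², and x_2* = (M − p_1·x_1*)/p_2.
Plugging in: x_1* = (12·3/11.36)² = 10.0427.

x_1* = 10.0427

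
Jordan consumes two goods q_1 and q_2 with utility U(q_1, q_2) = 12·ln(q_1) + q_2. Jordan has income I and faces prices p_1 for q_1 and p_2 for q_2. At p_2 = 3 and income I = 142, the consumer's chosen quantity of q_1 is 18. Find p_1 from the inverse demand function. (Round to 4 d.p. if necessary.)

MU_q_1 = 12/q_1, MU_q_2 = 1. Tangency: 12/q_1 = p_1/p_2.
So q_1*(p_1,p_2) = 12·p_2/p_1, independent of income; and q_2* = (I − 12·p_2)/p_2.
Set q_1* = 18 in the demand function and solve for p_1: p_1 = 2.

p_1 = 2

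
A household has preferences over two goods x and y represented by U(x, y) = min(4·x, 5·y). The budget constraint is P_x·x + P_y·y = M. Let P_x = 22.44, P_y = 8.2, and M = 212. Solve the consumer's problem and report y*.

y* = 5.8483

With perfect complements, no substitution: consume in ratio x:y = 5:4.
Budget: P_x·x + P_y·(4/5)·x = M, so (5·P_x + 4·P_y)·x = 5·M.
Demand: x*(P_x,P_y,M) = 5·M/(5·P_x + 4·P_y), y* = 4·M/(5·P_x + 4·P_y).
Here 5·22.44 + 4·8.2 = 145, giving y* = 5.8483.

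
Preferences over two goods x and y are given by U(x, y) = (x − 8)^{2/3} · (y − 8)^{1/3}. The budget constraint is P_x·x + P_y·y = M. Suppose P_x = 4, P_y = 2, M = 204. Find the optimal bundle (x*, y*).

x* = 34, y* = 34

Let x' = x−8, y' = y−8. MRS = 2·y'/x' = P_x/P_y.
Substituting into the budget: x* = 8 + 2/3·(M − 8·P_x − 8·P_y)/P_x, and y* = 8 + 1/3·(…)/P_y.
Discretionary income = 204 − 8·4 − 8·2 = 156; x* = 8 + 2/3·156/4 = 34; y* = 8 + 1/3·156/2 = 34.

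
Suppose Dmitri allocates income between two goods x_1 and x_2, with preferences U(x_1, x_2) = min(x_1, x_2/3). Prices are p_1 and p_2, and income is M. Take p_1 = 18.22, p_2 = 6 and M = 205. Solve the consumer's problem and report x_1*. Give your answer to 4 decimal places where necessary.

Leontief preferences: the optimum is at the kink where x_1/1 = x_2/3, i.e. x_2 = 3·x_1.
Budget: p_1·x_1 + p_2·3·x_1 = M, so (p_1 + 3·p_2)·x_1 = M.
Demand: x_1*(p_1,p_2,M) = M/(p_1 + 3·p_2), x_2* = 3·M/(p_1 + 3·p_2).
Here 18.22 + 3·6 = 36.22, giving x_1* = 5.6599.

x_1* = 5.6599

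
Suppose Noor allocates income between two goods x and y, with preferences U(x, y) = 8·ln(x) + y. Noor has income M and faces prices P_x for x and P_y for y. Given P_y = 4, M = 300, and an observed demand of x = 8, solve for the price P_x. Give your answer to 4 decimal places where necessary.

P_x = 4

Set MRS = P_x/P_y: (8/x)/1 = P_x/P_y.
So x*(P_x,P_y) = 8·P_y/P_x, independent of income; and y* = (M − 8·P_y)/P_y.
Set x* = 8 in the demand function and solve for P_x: P_x = 4.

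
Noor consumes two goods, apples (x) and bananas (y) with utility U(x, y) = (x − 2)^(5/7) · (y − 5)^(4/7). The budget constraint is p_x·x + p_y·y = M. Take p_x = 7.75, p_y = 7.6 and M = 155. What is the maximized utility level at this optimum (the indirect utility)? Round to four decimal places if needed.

Let x' = x−2, y' = y−5. MRS = (5/4)·y'/x' = p_x/p_y.
After buying the subsistence bundle (2, 5), a share 5/9 of the remaining income goes to x: x* = 2 + 5/9·(M − 2p_x − 5p_y)/p_x.
Discretionary income = 155 − 2·7.75 − 5·7.6 = 101.5; x* = 2 + 5/9·101.5/7.75 = 9.276; y* = 5 + 4/9·101.5/7.6 = 10.9357.
Utility at the optimum: U(9.276, 10.9357) = 11.4188.

V = 11.4188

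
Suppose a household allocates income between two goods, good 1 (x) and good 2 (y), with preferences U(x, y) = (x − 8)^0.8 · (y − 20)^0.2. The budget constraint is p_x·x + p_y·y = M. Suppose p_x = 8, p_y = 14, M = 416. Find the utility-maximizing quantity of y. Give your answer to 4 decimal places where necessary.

y* = 21.0286

Let x' = x−8, y' = y−20. MRS = 4·y'/x' = p_x/p_y.
After buying the subsistence bundle (8, 20), a share 0.8 of the remaining income goes to x: x* = 8 + 0.8·(M − 8p_x − 20p_y)/p_x.
Discretionary income = 416 − 8·8 − 20·14 = 72; y* = 20 + 0.2·72/14 = 21.0286.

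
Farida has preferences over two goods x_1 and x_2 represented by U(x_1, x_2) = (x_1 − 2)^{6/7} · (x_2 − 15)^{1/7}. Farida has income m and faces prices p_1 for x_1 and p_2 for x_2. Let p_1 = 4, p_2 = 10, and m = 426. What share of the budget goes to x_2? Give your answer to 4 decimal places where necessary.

share on x_2 = 0.442

MRS = 6·(x_2−15)/(x_1−2). Tangency with p_1/p_2 gives x_2−15 = (1/6)·(p_1/p_2)·(x_1−2).
After buying the subsistence bundle (2, 15), a share 6/7 of the remaining income goes to x_1: x_1* = 2 + 6/7·(m − 2p_1 − 15p_2)/p_1.
Discretionary income = 426 − 2·4 − 15·10 = 268; x_1* = 2 + 6/7·268/4 = 59.4286; x_2* = 15 + 1/7·268/10 = 18.8286.
Expenditure on x_2: 10·18.8286 = 188.2857; share = 0.442.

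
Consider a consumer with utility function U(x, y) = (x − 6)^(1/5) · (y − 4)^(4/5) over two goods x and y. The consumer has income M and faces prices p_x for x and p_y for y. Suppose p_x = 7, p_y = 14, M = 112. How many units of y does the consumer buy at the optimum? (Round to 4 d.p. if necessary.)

Discretionary income = 112 − 6·7 − 4·14 = 14; y* = 4 + 0.8·14/14 = 4.8.

y* = 4.8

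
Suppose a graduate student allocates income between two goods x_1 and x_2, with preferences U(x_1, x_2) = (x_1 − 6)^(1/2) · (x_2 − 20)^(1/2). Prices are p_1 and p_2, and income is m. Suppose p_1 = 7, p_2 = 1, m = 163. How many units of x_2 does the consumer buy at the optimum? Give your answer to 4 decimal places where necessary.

x_2* = 70.5

This is Cobb-Douglas in (x_1−6, x_2−20): tangency gives 0.5·p_2·(x_2−20) = 0.5·p_1·(x_1−6).
After buying the subsistence bundle (6, 20), a share 0.5 of the remaining income goes to x_1: x_1* = 6 + 0.5·(m − 6p_1 − 20p_2)/p_1.
Discretionary income = 163 − 6·7 − 20·1 = 101; x_2* = 20 + 0.5·101/1 = 70.5.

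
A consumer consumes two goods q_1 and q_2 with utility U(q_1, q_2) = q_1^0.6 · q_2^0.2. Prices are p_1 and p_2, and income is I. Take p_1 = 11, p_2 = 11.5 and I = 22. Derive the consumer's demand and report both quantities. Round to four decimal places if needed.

The MRS is 3·q_2/q_1. Set MRS = p_1/p_2.
So 0.6·p_2·q_2 = 0.2·p_1·q_1; combined with the budget, a share 0.75 of income goes to q_1.
Demand: q_1*(p_1,p_2,I) = 0.75·I/p_1 and q_2* = 0.25·I/p_2.
At p_1=11, p_2=11.5, I=22: q_1* = 0.75·22/11 = 1.5, q_2* = 0.4783.

q_1* = 1.5, q_2* = 0.4783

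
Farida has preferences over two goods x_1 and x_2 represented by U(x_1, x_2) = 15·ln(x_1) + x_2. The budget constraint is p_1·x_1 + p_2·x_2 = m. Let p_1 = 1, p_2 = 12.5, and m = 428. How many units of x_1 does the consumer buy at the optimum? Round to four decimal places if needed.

x_1* = 187.5

Set MRS = p_1/p_2: (15/x_1)/1 = p_1/p_2.
So x_1*(p_1,p_2) = 15·p_2/p_1, independent of income; and x_2* = (m − 15·p_2)/p_2.
At the given prices: x_1* = 15·12.5/1 = 187.5.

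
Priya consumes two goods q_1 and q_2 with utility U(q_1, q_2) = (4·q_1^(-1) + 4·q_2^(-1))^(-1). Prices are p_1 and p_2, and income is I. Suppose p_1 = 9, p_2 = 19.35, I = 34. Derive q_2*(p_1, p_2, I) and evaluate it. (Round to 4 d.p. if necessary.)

From the CES first-order condition, (q_2/q_1)^(2) = p_1/p_2.
Solve for the ratio: q_2/q_1 = [p_1/p_2]^(0.5).
With the ratio pinned down, the budget gives q_1* = I/(p_1 + p_2·(q_2/q_1)) and q_2* = (q_2/q_1)·q_1*.
Numerically q_2/q_1 = 0.681994, so q_1* = 34/(9 + 19.35·0.681994) = 1.5318 and q_2* = 0.681994·1.5318 = 1.0447.

q_2* = 1.0447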